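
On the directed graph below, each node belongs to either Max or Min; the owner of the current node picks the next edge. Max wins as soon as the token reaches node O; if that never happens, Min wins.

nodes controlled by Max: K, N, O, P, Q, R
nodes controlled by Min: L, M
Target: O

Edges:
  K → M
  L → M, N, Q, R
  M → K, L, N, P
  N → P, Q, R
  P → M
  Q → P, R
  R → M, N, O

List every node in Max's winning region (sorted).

N, O, Q, R

A0 = {O}
A1: add {R} — R (Max) has R→O.
A2: add {N, Q} — N (Max) has N→R; Q (Max) has Q→R.
A3 = A2; e.g. K (Max) has no edge into A2. Fixed point.
Max's winning region = {N, O, Q, R}.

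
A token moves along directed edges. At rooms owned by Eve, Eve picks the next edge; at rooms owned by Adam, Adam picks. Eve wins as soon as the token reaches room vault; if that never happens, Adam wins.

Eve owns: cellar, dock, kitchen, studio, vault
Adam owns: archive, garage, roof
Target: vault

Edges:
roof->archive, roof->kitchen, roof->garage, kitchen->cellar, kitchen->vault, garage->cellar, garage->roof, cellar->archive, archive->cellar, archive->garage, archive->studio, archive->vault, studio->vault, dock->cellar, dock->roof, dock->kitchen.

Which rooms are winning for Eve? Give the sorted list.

A0 = {vault}
A1: add {kitchen, studio} — kitchen (Eve) has kitchen→vault; studio (Eve) has studio→vault.
A2: add {dock} — dock (Eve) has dock→kitchen.
A3 = A2; e.g. cellar (Eve) has no edge into A2. Fixed point.
Eve's winning region = {dock, kitchen, studio, vault}.

dock, kitchen, studio, vault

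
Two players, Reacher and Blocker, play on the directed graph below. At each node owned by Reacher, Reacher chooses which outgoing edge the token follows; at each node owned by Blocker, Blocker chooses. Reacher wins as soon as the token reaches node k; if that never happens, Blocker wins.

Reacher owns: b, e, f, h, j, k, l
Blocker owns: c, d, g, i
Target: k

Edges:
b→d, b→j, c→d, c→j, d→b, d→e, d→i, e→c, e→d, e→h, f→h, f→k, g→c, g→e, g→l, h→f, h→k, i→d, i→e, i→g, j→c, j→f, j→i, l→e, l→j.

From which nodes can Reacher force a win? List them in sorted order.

b, e, f, h, j, k, l

A0 = {k}
A1: add {f, h} — f (Reacher) has f→k; h (Reacher) has h→k.
A2: add {e, j} — e (Reacher) has e→h; j (Reacher) has j→f.
A3: add {b, l} — b (Reacher) has b→j; l (Reacher) has l→e.
A4 = A3; e.g. c (Blocker) can still go to d. Fixed point.
Reacher's winning region = {b, e, f, h, j, k, l}.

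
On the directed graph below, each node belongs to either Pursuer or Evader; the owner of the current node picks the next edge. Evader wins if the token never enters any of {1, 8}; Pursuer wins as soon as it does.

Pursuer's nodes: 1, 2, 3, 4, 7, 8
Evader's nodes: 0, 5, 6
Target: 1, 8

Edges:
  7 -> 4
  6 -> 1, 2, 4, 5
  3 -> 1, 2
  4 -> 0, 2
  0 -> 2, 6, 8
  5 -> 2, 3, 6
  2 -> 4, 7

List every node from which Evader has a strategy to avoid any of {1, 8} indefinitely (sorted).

0, 2, 4, 5, 6, 7

A0 = {1, 8}
A1: add {3} — 3 (Pursuer) has 3→1.
A2 = A1; e.g. 0 (Evader) can still go to 2. Fixed point.
Pursuer's attractor = {1, 3, 8}; Evader avoids the target exactly from the complement.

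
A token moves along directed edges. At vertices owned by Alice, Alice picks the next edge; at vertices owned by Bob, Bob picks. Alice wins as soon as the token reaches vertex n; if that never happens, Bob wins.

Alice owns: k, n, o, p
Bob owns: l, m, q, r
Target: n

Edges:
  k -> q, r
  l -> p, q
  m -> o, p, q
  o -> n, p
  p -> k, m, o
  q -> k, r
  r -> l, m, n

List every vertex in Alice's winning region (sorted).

A0 = {n}
A1: add {o} — o (Alice) has o→n.
A2: add {p} — p (Alice) has p→o.
A3 = A2; e.g. k (Alice) has no edge into A2. Fixed point.
Alice's winning region = {n, o, p}.

n, o, p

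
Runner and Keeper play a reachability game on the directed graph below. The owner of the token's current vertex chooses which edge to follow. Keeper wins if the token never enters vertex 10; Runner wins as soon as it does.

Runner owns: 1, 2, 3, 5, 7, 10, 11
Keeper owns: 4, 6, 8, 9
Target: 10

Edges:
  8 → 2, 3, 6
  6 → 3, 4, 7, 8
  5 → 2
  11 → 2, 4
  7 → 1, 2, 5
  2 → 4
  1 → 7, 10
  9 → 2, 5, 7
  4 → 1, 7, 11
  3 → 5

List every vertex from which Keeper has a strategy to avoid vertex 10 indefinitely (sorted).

A0 = {10}
A1: add {1} — 1 (Runner) has 1→10.
A2: add {7} — 7 (Runner) has 7→1.
A3 = A2; e.g. 2 (Runner) has no edge into A2. Fixed point.
Runner's attractor = {1, 7, 10}; Keeper avoids the target exactly from the complement.

2, 3, 4, 5, 6, 8, 9, 11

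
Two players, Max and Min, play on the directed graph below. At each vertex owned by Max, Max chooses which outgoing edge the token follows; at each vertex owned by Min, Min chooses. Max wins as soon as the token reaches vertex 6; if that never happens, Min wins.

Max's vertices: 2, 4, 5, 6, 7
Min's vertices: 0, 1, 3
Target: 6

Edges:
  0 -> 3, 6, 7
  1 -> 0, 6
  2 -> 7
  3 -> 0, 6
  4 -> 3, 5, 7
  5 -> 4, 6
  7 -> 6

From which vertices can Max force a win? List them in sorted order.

2, 4, 5, 6, 7

A0 = {6}
A1: add {5, 7} — 5 (Max) has 5→6; 7 (Max) has 7→6.
A2: add {2, 4} — 2 (Max) has 2→7; 4 (Max) has 4→5.
A3 = A2; e.g. 0 (Min) can still go to 3. Fixed point.
Max's winning region = {2, 4, 5, 6, 7}.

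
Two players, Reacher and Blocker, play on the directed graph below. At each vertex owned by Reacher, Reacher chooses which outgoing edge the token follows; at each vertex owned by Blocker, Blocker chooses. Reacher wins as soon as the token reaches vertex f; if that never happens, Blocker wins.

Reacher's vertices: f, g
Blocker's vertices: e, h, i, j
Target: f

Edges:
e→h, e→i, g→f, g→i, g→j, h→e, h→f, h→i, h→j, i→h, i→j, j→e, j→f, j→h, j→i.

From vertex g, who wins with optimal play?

Reacher

A0 = {f}
A1: add {g} — g (Reacher) has g→f.
A2 = A1; e.g. e (Blocker) can still go to h. Fixed point.
g ∈ A1, so Reacher can force the target.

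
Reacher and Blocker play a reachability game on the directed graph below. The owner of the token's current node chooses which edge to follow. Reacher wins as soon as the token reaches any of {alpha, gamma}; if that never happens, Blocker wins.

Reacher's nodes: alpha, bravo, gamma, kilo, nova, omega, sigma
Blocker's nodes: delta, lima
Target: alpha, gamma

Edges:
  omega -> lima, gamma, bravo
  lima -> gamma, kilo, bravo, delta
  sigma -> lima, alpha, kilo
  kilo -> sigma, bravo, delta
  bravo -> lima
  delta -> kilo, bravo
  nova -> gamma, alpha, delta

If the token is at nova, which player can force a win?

Reacher

A0 = {alpha, gamma}
A1: add {nova, omega, sigma} — omega (Reacher) has omega→gamma; sigma (Reacher) has sigma→alpha; nova (Reacher) has nova→gamma.
nova ∈ A1, so Reacher can force the target.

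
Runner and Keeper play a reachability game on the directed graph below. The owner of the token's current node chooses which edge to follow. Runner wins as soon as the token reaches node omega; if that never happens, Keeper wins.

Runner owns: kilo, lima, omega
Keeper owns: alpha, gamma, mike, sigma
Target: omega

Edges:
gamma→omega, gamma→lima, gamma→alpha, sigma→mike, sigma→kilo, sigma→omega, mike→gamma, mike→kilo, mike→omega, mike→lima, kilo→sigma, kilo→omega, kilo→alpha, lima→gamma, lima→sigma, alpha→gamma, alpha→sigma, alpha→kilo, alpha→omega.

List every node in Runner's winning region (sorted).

kilo, omega

A0 = {omega}
A1: add {kilo} — kilo (Runner) has kilo→omega.
A2 = A1; e.g. gamma (Keeper) can still go to lima. Fixed point.
Runner's winning region = {kilo, omega}.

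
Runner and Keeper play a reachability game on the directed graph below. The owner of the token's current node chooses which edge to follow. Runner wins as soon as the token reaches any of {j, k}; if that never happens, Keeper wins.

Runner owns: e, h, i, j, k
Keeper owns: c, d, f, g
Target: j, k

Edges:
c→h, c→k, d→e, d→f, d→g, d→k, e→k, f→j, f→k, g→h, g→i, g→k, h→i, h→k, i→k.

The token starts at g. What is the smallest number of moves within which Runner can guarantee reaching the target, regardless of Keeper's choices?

2

A0 = {j, k}
A1: add {e, f, h, i} — e (Runner) has e→k; f (Keeper): all of {j, k} already in; h (Runner) has h→k; i (Runner) has i→k.
A2: add {c, g} — c (Keeper): all of {h, k} already in; g (Keeper): all of {h, i, k} already in.
g enters the attractor at level 2, so Runner can force the target in 2 moves from there.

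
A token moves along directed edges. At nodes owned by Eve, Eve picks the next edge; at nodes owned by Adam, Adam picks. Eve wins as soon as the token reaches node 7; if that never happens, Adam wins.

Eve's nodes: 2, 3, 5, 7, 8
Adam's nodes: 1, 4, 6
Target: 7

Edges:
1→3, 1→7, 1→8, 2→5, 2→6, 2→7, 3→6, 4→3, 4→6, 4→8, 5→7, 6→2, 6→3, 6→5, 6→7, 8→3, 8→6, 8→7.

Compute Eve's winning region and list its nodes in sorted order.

2, 5, 7, 8

A0 = {7}
A1: add {2, 5, 8} — 2 (Eve) has 2→7; 5 (Eve) has 5→7; 8 (Eve) has 8→7.
A2 = A1; e.g. 1 (Adam) can still go to 3. Fixed point.
Eve's winning region = {2, 5, 7, 8}.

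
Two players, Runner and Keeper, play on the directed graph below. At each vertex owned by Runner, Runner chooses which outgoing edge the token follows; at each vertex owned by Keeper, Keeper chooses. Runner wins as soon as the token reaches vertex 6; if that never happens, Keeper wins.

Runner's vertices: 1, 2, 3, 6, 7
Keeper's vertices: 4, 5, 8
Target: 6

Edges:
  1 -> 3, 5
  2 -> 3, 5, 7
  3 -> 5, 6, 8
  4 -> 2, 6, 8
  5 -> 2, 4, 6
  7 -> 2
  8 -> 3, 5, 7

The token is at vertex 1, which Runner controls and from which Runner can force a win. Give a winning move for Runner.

3

A0 = {6}
A1: add {3} — 3 (Runner) has 3→6.
A2: add {1, 2} — 1 (Runner) has 1→3; 2 (Runner) has 2→3.
A3: add {7} — 7 (Runner) has 7→2.
A4 = A3; e.g. 4 (Keeper) can still go to 8. Fixed point.
From 1, successor 3 is in the attractor (rank 1); the other successor 5 is not.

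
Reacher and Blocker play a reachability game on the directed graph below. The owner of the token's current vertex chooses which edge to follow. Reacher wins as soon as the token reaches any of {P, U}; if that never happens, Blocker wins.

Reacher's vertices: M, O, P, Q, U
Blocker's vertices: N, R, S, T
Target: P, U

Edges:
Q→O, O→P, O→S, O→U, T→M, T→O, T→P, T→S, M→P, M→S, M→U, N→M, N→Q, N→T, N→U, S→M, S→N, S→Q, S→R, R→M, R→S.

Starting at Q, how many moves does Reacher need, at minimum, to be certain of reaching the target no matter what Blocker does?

A0 = {P, U}
A1: add {M, O} — M (Reacher) has M→P; O (Reacher) has O→P.
A2: add {Q} — Q (Reacher) has Q→O.
A3 = A2; e.g. N (Blocker) can still go to T. Fixed point.
Q enters the attractor at level 2, so Reacher can force the target in 2 moves from there.

2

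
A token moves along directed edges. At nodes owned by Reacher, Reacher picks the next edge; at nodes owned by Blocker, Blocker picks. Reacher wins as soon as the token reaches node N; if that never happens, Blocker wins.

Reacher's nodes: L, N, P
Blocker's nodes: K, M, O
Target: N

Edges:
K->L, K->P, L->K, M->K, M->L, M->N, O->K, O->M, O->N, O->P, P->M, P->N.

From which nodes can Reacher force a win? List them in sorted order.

A0 = {N}
A1: add {P} — P (Reacher) has P→N.
A2 = A1; e.g. K (Blocker) can still go to L. Fixed point.
Reacher's winning region = {N, P}.

N, P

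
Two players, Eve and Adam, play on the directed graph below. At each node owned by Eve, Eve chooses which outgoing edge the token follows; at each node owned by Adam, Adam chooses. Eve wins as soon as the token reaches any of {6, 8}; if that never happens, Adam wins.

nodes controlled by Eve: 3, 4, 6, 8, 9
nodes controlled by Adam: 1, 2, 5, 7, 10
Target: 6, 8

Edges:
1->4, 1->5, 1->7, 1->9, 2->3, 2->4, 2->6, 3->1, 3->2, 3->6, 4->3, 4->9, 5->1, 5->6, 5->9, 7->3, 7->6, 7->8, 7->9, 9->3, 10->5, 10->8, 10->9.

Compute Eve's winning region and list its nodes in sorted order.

2, 3, 4, 6, 7, 8, 9

A0 = {6, 8}
A1: add {3} — 3 (Eve) has 3→6.
A2: add {4, 9} — 4 (Eve) has 4→3; 9 (Eve) has 9→3.
A3: add {2, 7} — 2 (Adam): all of {3, 4, 6} already in; 7 (Adam): all of {3, 6, 8, 9} already in.
A4 = A3; e.g. 1 (Adam) can still go to 5. Fixed point.
Eve's winning region = {2, 3, 4, 6, 7, 8, 9}.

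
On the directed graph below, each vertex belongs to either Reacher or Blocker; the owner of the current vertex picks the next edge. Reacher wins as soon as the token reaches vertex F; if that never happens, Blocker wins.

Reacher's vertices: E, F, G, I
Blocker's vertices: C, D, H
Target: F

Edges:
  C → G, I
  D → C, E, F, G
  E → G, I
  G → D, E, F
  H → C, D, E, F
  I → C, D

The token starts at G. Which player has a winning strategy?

Reacher

A0 = {F}
A1: add {G} — G (Reacher) has G→F.
G ∈ A1, so Reacher can force the target.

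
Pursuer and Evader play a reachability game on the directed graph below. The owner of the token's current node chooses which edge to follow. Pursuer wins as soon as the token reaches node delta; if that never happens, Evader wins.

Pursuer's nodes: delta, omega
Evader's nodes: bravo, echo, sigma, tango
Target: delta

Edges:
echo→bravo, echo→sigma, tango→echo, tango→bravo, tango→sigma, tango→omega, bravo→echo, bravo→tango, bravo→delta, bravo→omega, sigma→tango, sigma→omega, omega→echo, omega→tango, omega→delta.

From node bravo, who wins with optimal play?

Evader

A0 = {delta}
A1: add {omega} — omega (Pursuer) has omega→delta.
A2 = A1; e.g. echo (Evader) can still go to bravo. Fixed point.
bravo never enters the attractor, so Evader can avoid the target forever.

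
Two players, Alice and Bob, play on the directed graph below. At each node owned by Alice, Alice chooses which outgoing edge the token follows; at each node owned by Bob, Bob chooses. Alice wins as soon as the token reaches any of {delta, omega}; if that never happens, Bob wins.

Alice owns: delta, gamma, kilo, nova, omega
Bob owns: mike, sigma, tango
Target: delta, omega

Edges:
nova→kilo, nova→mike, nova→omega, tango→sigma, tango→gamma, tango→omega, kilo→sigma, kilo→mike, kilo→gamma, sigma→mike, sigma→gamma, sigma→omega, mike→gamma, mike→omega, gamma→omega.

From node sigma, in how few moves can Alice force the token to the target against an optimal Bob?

3

A0 = {delta, omega}
A1: add {gamma, nova} — nova (Alice) has nova→omega; gamma (Alice) has gamma→omega.
A2: add {kilo, mike} — kilo (Alice) has kilo→gamma; mike (Bob): all of {gamma, omega} already in.
A3: add {sigma} — sigma (Bob): all of {mike, gamma, omega} already in.
sigma enters the attractor at level 3, so Alice can force the target in 3 moves from there.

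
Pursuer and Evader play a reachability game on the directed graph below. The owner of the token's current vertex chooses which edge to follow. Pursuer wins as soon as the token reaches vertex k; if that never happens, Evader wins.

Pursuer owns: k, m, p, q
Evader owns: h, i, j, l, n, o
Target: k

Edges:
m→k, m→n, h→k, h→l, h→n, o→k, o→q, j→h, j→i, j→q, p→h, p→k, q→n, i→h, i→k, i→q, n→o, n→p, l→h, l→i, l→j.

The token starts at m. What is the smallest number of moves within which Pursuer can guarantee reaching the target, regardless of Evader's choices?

A0 = {k}
A1: add {m, p} — m (Pursuer) has m→k; p (Pursuer) has p→k.
A2 = A1; e.g. h (Evader) can still go to l. Fixed point.
m enters the attractor at level 1, so Pursuer can force the target in 1 move from there.

1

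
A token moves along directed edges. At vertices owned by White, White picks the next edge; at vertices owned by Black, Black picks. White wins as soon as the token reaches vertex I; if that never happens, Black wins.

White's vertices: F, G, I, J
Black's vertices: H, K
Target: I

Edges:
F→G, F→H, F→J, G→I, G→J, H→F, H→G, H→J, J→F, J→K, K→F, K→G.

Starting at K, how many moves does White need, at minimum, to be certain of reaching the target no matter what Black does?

3

A0 = {I}
A1: add {G} — G (White) has G→I.
A2: add {F} — F (White) has F→G.
A3: add {J, K} — J (White) has J→F; K (Black): all of {F, G} already in.
K enters the attractor at level 3, so White can force the target in 3 moves from there.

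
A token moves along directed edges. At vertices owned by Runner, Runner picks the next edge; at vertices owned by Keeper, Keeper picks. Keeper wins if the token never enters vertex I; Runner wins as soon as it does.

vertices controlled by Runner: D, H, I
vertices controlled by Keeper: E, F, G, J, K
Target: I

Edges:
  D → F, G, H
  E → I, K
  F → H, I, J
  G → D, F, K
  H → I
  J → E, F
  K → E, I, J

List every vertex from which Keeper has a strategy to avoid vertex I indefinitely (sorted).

E, F, G, J, K

A0 = {I}
A1: add {H} — H (Runner) has H→I.
A2: add {D} — D (Runner) has D→H.
A3 = A2; e.g. E (Keeper) can still go to K. Fixed point.
Runner's attractor = {D, H, I}; Keeper avoids the target exactly from the complement.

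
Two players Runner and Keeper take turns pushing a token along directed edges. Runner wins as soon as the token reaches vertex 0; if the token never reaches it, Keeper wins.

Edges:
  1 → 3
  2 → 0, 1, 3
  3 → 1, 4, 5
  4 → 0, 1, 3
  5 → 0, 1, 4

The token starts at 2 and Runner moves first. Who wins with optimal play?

Track states (vertex, player-to-move).
A0 = {(0,Runner), (0,Keeper)}
A1: add {(2,Runner), (4,Runner), (5,Runner)}.
(2,Runner) ∈ A1 ⇒ Runner forces the target.

Runner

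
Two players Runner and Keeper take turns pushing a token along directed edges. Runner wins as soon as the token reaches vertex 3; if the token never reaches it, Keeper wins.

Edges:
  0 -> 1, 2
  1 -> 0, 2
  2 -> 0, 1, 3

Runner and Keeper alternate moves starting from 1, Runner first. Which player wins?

Keeper

Track states (vertex, player-to-move).
A0 = {(3,Runner), (3,Keeper)}
A1: add {(2,Runner)}.
A2 = A1; e.g. (0,Runner) stays out. (1,Runner) never enters ⇒ Keeper avoids the target.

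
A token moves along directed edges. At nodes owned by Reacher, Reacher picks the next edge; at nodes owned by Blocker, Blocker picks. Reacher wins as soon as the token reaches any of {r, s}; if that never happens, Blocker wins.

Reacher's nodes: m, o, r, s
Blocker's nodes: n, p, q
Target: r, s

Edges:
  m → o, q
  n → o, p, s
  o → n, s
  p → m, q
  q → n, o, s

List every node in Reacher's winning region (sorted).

m, o, r, s

A0 = {r, s}
A1: add {o} — o (Reacher) has o→s.
A2: add {m} — m (Reacher) has m→o.
A3 = A2; e.g. n (Blocker) can still go to p. Fixed point.
Reacher's winning region = {m, o, r, s}.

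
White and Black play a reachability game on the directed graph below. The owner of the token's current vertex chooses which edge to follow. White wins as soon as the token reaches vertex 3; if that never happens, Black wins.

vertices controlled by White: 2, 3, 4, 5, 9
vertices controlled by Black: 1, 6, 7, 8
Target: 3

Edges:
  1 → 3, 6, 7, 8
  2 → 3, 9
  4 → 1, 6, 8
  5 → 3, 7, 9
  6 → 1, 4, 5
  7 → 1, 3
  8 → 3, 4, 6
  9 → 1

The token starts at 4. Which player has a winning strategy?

Black

A0 = {3}
A1: add {2, 5} — 2 (White) has 2→3; 5 (White) has 5→3.
A2 = A1; e.g. 1 (Black) can still go to 6. Fixed point.
4 never enters the attractor, so Black can avoid the target forever.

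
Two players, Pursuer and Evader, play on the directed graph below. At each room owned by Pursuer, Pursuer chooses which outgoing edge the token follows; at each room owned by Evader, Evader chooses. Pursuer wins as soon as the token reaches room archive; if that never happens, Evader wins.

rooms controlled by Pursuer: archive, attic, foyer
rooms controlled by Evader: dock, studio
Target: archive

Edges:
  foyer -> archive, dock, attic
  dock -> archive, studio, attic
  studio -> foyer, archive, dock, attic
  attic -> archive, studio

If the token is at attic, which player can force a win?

A0 = {archive}
A1: add {attic, foyer} — foyer (Pursuer) has foyer→archive; attic (Pursuer) has attic→archive.
A2 = A1; e.g. dock (Evader) can still go to studio. Fixed point.
attic ∈ A1, so Pursuer can force the target.

Pursuer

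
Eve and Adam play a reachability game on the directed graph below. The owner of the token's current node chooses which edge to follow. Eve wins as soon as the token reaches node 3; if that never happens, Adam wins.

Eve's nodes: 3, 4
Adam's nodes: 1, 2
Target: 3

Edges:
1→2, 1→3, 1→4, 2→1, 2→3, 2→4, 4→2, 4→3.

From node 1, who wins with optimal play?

A0 = {3}
A1: add {4} — 4 (Eve) has 4→3.
A2 = A1; e.g. 1 (Adam) can still go to 2. Fixed point.
1 never enters the attractor, so Adam can avoid the target forever.

Adam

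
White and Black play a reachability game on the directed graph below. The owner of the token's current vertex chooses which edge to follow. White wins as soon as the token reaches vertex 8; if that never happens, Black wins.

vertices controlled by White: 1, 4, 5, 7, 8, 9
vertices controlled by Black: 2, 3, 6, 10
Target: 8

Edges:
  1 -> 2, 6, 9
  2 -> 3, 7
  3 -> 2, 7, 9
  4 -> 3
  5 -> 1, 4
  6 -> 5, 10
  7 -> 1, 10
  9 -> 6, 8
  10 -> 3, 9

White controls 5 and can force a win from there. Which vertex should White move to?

1

A0 = {8}
A1: add {9} — 9 (White) has 9→8.
A2: add {1} — 1 (White) has 1→9.
A3: add {5, 7} — 5 (White) has 5→1; 7 (White) has 7→1.
A4 = A3; e.g. 2 (Black) can still go to 3. Fixed point.
From 5, successor 1 is in the attractor (rank 2); the other successor 4 is not.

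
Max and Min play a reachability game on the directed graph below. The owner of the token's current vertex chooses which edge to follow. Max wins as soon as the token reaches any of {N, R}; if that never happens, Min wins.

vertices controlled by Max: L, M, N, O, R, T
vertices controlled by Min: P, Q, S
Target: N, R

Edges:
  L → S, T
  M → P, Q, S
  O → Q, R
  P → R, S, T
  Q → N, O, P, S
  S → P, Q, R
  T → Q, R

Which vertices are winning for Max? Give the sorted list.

A0 = {N, R}
A1: add {O, T} — O (Max) has O→R; T (Max) has T→R.
A2: add {L} — L (Max) has L→T.
A3 = A2; e.g. M (Max) has no edge into A2. Fixed point.
Max's winning region = {L, N, O, R, T}.

L, N, O, R, T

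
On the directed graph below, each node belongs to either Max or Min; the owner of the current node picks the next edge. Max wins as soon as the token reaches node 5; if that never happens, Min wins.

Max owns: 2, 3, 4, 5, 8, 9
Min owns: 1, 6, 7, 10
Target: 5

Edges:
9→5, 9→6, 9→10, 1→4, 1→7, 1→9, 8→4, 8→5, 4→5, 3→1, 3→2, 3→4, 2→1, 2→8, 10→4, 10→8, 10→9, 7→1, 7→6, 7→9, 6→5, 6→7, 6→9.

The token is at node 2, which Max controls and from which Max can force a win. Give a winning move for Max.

8

A0 = {5}
A1: add {4, 8, 9} — 4 (Max) has 4→5; 8 (Max) has 8→5; 9 (Max) has 9→5.
A2: add {2, 3, 10} — 2 (Max) has 2→8; 3 (Max) has 3→4; 10 (Min): all of {4, 8, 9} already in.
A3 = A2; e.g. 1 (Min) can still go to 7. Fixed point.
From 2, successor 8 is in the attractor (rank 1); the other successor 1 is not.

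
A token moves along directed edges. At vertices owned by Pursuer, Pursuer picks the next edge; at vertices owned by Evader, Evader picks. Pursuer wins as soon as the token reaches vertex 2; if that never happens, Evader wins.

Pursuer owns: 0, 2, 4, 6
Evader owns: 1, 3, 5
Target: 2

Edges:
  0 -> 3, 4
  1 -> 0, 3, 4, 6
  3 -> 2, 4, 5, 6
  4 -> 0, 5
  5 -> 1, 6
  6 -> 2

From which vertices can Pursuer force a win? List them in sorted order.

2, 6

A0 = {2}
A1: add {6} — 6 (Pursuer) has 6→2.
A2 = A1; e.g. 0 (Pursuer) has no edge into A1. Fixed point.
Pursuer's winning region = {2, 6}.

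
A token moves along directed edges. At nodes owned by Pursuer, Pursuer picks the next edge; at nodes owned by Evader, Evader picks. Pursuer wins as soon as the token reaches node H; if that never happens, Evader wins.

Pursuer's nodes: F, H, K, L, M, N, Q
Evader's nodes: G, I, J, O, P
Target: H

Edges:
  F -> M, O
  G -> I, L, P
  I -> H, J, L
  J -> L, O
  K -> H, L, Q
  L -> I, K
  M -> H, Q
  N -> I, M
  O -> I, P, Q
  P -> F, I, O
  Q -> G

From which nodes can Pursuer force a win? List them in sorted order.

F, H, K, L, M, N

A0 = {H}
A1: add {K, M} — K (Pursuer) has K→H; M (Pursuer) has M→H.
A2: add {F, L, N} — F (Pursuer) has F→M; L (Pursuer) has L→K; N (Pursuer) has N→M.
A3 = A2; e.g. G (Evader) can still go to I. Fixed point.
Pursuer's winning region = {F, H, K, L, M, N}.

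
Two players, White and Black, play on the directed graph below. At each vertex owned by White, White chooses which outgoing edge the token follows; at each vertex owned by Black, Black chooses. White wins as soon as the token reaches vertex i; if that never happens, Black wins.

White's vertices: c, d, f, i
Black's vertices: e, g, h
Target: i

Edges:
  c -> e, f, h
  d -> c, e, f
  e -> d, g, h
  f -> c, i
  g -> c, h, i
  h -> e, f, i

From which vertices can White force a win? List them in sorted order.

c, d, f, i

A0 = {i}
A1: add {f} — f (White) has f→i.
A2: add {c, d} — c (White) has c→f; d (White) has d→f.
A3 = A2; e.g. e (Black) can still go to g. Fixed point.
White's winning region = {c, d, f, i}.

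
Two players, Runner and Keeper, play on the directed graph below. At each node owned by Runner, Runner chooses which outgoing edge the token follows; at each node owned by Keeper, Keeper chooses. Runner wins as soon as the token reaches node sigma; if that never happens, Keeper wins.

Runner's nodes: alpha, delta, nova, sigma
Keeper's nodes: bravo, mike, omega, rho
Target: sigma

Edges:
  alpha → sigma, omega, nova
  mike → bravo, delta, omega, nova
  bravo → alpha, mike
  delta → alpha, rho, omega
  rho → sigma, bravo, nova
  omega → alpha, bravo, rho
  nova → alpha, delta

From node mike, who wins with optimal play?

Keeper

A0 = {sigma}
A1: add {alpha} — alpha (Runner) has alpha→sigma.
A2: add {delta, nova} — delta (Runner) has delta→alpha; nova (Runner) has nova→alpha.
A3 = A2; e.g. mike (Keeper) can still go to bravo. Fixed point.
mike never enters the attractor, so Keeper can avoid the target forever.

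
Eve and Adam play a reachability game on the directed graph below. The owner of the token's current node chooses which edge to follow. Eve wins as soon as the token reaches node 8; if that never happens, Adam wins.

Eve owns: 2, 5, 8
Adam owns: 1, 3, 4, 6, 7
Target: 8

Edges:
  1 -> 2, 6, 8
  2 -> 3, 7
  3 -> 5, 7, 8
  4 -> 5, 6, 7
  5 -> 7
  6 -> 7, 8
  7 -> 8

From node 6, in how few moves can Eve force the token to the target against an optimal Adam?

A0 = {8}
A1: add {7} — 7 (Adam): all of {8} already in.
A2: add {2, 5, 6} — 2 (Eve) has 2→7; 5 (Eve) has 5→7; 6 (Adam): all of {7, 8} already in.
6 enters the attractor at level 2, so Eve can force the target in 2 moves from there.

2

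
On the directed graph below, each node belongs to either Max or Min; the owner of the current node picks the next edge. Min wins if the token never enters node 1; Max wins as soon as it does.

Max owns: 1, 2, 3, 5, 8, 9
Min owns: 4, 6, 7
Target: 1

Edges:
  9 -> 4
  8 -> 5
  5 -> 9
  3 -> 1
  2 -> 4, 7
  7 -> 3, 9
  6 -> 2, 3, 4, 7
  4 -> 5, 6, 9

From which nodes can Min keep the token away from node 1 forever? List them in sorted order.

A0 = {1}
A1: add {3} — 3 (Max) has 3→1.
A2 = A1; e.g. 2 (Max) has no edge into A1. Fixed point.
Max's attractor = {1, 3}; Min avoids the target exactly from the complement.

2, 4, 5, 6, 7, 8, 9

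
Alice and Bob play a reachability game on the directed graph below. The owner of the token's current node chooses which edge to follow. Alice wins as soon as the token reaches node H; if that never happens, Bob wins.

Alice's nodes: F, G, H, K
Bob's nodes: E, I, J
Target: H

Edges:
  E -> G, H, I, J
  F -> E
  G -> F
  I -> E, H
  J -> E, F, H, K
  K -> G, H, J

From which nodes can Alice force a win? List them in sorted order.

H, K

A0 = {H}
A1: add {K} — K (Alice) has K→H.
A2 = A1; e.g. E (Bob) can still go to G. Fixed point.
Alice's winning region = {H, K}.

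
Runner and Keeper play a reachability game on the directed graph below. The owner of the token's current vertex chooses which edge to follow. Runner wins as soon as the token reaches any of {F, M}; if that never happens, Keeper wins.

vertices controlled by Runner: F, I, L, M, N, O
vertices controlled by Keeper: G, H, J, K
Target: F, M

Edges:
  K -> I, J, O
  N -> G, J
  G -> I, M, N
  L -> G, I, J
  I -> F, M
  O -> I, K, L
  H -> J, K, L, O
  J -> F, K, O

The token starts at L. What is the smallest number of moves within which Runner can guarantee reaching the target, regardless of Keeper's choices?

A0 = {F, M}
A1: add {I} — I (Runner) has I→F.
A2: add {L, O} — L (Runner) has L→I; O (Runner) has O→I.
A3 = A2; e.g. G (Keeper) can still go to N. Fixed point.
L enters the attractor at level 2, so Runner can force the target in 2 moves from there.

2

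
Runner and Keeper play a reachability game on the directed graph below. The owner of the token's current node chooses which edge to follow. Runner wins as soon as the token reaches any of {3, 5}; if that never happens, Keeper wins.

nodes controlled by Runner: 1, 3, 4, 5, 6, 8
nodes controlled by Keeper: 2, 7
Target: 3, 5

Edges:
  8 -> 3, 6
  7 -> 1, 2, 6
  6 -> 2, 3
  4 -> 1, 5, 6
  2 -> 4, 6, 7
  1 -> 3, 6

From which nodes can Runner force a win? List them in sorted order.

A0 = {3, 5}
A1: add {1, 4, 6, 8} — 1 (Runner) has 1→3; 4 (Runner) has 4→5; 6 (Runner) has 6→3; 8 (Runner) has 8→3.
A2 = A1; e.g. 2 (Keeper) can still go to 7. Fixed point.
Runner's winning region = {1, 3, 4, 5, 6, 8}.

1, 3, 4, 5, 6, 8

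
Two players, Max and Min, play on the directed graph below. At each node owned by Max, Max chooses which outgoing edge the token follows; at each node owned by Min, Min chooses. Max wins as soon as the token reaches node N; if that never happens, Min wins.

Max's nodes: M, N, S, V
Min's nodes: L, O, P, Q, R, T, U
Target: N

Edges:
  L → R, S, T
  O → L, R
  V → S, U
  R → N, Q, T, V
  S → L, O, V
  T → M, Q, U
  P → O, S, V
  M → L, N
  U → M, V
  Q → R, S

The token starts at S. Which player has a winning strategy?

Min

A0 = {N}
A1: add {M} — M (Max) has M→N.
A2 = A1; e.g. L (Min) can still go to R. Fixed point.
S never enters the attractor, so Min can avoid the target forever.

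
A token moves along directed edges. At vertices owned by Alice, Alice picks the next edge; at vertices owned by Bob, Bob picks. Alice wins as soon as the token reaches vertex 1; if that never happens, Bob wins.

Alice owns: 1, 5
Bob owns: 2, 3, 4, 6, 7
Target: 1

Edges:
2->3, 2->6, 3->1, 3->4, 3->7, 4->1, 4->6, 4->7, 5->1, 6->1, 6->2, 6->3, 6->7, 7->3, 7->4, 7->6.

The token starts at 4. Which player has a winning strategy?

Bob

A0 = {1}
A1: add {5} — 5 (Alice) has 5→1.
A2 = A1; e.g. 2 (Bob) can still go to 3. Fixed point.
4 never enters the attractor, so Bob can avoid the target forever.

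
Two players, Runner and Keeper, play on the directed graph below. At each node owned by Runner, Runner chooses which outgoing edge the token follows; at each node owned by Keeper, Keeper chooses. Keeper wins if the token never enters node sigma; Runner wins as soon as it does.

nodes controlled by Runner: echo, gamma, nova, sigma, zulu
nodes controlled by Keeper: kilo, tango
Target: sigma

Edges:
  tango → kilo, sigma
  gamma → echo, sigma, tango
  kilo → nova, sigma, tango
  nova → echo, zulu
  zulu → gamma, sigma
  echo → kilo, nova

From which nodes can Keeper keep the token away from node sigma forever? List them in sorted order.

A0 = {sigma}
A1: add {gamma, zulu} — gamma (Runner) has gamma→sigma; zulu (Runner) has zulu→sigma.
A2: add {nova} — nova (Runner) has nova→zulu.
A3: add {echo} — echo (Runner) has echo→nova.
A4 = A3; e.g. kilo (Keeper) can still go to tango. Fixed point.
Runner's attractor = {echo, gamma, nova, sigma, zulu}; Keeper avoids the target exactly from the complement.

kilo, tango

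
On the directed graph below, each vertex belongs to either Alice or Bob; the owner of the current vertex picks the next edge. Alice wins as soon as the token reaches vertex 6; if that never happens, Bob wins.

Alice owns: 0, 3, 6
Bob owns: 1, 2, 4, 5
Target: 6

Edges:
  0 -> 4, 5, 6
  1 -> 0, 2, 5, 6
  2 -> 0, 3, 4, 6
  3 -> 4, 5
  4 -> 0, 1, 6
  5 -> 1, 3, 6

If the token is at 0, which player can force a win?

A0 = {6}
A1: add {0} — 0 (Alice) has 0→6.
A2 = A1; e.g. 1 (Bob) can still go to 2. Fixed point.
0 ∈ A1, so Alice can force the target.

Alice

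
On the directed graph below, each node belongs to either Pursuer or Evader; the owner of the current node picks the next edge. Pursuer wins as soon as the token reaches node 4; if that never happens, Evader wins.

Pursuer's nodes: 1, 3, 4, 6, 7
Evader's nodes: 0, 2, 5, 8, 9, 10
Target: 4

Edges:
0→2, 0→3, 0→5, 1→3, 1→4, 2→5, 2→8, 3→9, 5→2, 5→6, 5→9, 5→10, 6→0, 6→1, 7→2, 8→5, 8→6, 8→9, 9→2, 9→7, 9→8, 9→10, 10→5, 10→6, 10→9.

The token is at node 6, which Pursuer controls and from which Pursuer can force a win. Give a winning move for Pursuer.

1

A0 = {4}
A1: add {1} — 1 (Pursuer) has 1→4.
A2: add {6} — 6 (Pursuer) has 6→1.
A3 = A2; e.g. 0 (Evader) can still go to 2. Fixed point.
From 6, successor 1 is in the attractor (rank 1); the other successor 0 is not.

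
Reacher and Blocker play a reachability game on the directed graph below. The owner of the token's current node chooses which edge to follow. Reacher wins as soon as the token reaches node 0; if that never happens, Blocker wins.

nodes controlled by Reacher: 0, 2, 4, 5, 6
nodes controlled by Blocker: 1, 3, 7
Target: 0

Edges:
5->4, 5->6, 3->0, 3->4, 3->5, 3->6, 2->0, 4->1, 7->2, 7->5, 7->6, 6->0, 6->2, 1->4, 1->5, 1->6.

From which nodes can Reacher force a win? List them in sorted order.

A0 = {0}
A1: add {2, 6} — 2 (Reacher) has 2→0; 6 (Reacher) has 6→0.
A2: add {5} — 5 (Reacher) has 5→6.
A3: add {7} — 7 (Blocker): all of {2, 5, 6} already in.
A4 = A3; e.g. 1 (Blocker) can still go to 4. Fixed point.
Reacher's winning region = {0, 2, 5, 6, 7}.

0, 2, 5, 6, 7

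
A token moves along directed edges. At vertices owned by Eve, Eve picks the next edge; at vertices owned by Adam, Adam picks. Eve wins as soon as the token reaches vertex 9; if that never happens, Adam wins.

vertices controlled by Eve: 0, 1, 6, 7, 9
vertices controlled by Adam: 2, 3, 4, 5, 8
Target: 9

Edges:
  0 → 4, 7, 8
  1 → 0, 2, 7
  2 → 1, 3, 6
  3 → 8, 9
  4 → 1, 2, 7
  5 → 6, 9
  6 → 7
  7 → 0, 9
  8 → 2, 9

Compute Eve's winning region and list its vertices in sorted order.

0, 1, 5, 6, 7, 9

A0 = {9}
A1: add {7} — 7 (Eve) has 7→9.
A2: add {0, 1, 6} — 0 (Eve) has 0→7; 1 (Eve) has 1→7; 6 (Eve) has 6→7.
A3: add {5} — 5 (Adam): all of {6, 9} already in.
A4 = A3; e.g. 2 (Adam) can still go to 3. Fixed point.
Eve's winning region = {0, 1, 5, 6, 7, 9}.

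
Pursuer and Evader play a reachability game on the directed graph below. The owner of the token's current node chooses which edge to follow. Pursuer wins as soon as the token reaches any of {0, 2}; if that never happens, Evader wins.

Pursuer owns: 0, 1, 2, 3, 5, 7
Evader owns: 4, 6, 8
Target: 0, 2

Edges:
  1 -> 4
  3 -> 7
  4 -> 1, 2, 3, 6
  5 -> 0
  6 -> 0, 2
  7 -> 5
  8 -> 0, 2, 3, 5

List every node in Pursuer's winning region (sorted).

A0 = {0, 2}
A1: add {5, 6} — 5 (Pursuer) has 5→0; 6 (Evader): all of {0, 2} already in.
A2: add {7} — 7 (Pursuer) has 7→5.
A3: add {3} — 3 (Pursuer) has 3→7.
A4: add {8} — 8 (Evader): all of {0, 2, 3, 5} already in.
A5 = A4; e.g. 1 (Pursuer) has no edge into A4. Fixed point.
Pursuer's winning region = {0, 2, 3, 5, 6, 7, 8}.

0, 2, 3, 5, 6, 7, 8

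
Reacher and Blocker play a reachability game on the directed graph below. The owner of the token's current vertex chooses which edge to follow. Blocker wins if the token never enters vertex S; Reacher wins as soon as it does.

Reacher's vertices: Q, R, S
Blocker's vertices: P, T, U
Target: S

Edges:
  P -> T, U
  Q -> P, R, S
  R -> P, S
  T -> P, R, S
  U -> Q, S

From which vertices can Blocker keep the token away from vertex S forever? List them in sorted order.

A0 = {S}
A1: add {Q, R} — Q (Reacher) has Q→S; R (Reacher) has R→S.
A2: add {U} — U (Blocker): all of {Q, S} already in.
A3 = A2; e.g. P (Blocker) can still go to T. Fixed point.
Reacher's attractor = {Q, R, S, U}; Blocker avoids the target exactly from the complement.

P, T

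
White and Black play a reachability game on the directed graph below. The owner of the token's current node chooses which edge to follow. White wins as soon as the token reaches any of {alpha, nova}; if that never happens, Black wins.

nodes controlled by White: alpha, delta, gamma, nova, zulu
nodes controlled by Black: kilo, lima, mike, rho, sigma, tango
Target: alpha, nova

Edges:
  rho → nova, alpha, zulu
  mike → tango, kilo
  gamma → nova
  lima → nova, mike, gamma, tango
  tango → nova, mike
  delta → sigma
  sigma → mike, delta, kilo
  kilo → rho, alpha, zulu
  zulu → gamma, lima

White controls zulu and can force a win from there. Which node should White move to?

A0 = {alpha, nova}
A1: add {gamma} — gamma (White) has gamma→nova.
A2: add {zulu} — zulu (White) has zulu→gamma.
A3: add {rho} — rho (Black): all of {nova, alpha, zulu} already in.
A4: add {kilo} — kilo (Black): all of {rho, alpha, zulu} already in.
A5 = A4; e.g. mike (Black) can still go to tango. Fixed point.
From zulu, successor gamma is in the attractor (rank 1); the other successor lima is not.

gamma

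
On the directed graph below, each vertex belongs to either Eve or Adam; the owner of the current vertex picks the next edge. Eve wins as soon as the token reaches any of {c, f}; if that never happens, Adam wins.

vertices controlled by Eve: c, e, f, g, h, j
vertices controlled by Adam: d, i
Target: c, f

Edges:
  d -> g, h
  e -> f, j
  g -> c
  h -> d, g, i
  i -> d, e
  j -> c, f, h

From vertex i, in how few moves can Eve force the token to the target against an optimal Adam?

4

A0 = {c, f}
A1: add {e, g, j} — e (Eve) has e→f; g (Eve) has g→c; j (Eve) has j→c.
A2: add {h} — h (Eve) has h→g.
A3: add {d} — d (Adam): all of {g, h} already in.
A4: add {i} — i (Adam): all of {d, e} already in.
A4 = all vertices. Fixed point.
i enters the attractor at level 4, so Eve can force the target in 4 moves from there.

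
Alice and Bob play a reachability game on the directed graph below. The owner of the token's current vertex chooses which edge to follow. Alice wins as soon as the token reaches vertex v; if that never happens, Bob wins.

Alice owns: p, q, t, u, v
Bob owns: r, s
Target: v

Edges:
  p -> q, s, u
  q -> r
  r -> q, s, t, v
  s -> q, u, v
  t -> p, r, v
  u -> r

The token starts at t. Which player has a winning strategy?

Alice

A0 = {v}
A1: add {t} — t (Alice) has t→v.
A2 = A1; e.g. p (Alice) has no edge into A1. Fixed point.
t ∈ A1, so Alice can force the target.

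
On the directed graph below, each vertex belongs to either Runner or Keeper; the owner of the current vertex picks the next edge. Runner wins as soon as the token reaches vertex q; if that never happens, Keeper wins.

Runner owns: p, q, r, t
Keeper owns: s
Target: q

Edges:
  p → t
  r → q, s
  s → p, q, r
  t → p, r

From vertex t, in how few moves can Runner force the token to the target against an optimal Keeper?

2

A0 = {q}
A1: add {r} — r (Runner) has r→q.
A2: add {t} — t (Runner) has t→r.
t enters the attractor at level 2, so Runner can force the target in 2 moves from there.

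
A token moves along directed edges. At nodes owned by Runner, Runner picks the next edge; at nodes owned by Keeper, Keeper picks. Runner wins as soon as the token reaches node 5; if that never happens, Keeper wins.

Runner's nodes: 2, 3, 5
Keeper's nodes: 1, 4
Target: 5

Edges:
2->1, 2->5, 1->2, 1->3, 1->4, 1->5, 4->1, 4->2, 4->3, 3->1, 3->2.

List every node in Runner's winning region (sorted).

A0 = {5}
A1: add {2} — 2 (Runner) has 2→5.
A2: add {3} — 3 (Runner) has 3→2.
A3 = A2; e.g. 1 (Keeper) can still go to 4. Fixed point.
Runner's winning region = {2, 3, 5}.

2, 3, 5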